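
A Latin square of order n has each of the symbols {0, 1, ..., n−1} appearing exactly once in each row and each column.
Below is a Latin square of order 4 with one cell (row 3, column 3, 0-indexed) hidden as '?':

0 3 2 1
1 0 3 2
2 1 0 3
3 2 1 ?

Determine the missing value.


Row 3 contains symbols [1, 2, 3] — missing [0].
Column 3 contains symbols [1, 2, 3] — missing [0].
The missing symbol must appear in both missing sets; intersection = [0].
Therefore the hidden value is 0.

Missing value = 0.


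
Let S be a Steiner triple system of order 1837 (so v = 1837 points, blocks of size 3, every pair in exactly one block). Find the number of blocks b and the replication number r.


An STS(v) is a 2-(v, 3, 1) BIBD: block size k = 3, λ = 1.
Replication: r(k − 1) = λ(v − 1) ⇒ r·2 = 1837 − 1 = 1836 ⇒ r = 918.
Block count: b = v(v − 1)/6 = 1837·1836/6 = 3372732/6 = 562122.
(Check via bk = vr: 562122·3 = 1686366 = 1837·918 = 1686366 ✓.)

r = 918, b = 562122.


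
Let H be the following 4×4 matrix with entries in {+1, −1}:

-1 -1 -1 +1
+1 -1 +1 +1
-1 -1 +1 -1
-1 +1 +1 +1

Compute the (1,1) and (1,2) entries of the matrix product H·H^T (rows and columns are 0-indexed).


Row 1 of H: [1, -1, 1, 1].
Row 2 of H: [-1, -1, 1, -1].
(H·H^T)[1][1] = Σ_j H[1][j]·H[1][j] = (1)² + (-1)² + (1)² + (1)² = 1 + 1 + 1 + 1 = 4.
(H·H^T)[1][2] = Σ_j H[1][j]·H[2][j] = (1)·(-1) + (-1)·(-1) + (1)·(1) + (1)·(-1) = -1 + 1 + 1 + -1 = 0.
So rows 1 and 2 are orthogonal; the diagonal entry equals n = 4.

(1,1) entry = 4; (1,2) entry = 0.


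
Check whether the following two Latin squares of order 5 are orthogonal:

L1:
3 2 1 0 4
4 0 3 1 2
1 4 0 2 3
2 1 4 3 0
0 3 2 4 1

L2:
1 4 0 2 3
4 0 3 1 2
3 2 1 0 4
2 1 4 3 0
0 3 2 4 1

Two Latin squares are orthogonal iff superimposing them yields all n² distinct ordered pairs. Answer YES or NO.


Form the n² = 25 superimposed pairs (L1[i][j], L2[i][j]), row by row (rows and columns indexed from 0):
row 0: (3,1) (2,4) (1,0) (0,2) (4,3)
row 1: (4,4) (0,0) (3,3) (1,1) (2,2)
row 2: (1,3) (4,2) (0,1) (2,0) (3,4)
row 3: (2,2) (1,1) (4,4) (3,3) (0,0)
row 4: (0,0) (3,3) (2,2) (4,4) (1,1)
Orthogonality requires all 25 pairs distinct.
But the pair (2,2) repeats: cell (1,4) has L1 = 2, L2 = 2, and cell (3,0) has L1 = 2, L2 = 2.
A repeated pair means some other pair never occurs (only 15 distinct pairs out of 25), so the squares are not orthogonal.
Conclusion: NO.

NO


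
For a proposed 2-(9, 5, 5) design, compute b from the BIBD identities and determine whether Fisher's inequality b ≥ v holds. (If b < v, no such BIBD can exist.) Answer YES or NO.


r = λ(v − 1)/(k − 1) = 5·8/4 = 10.
b = vr/k = 9·10/5 = 18.
Fisher's inequality: b ≥ v ⇔ 18 ≥ 9? YES.

YES


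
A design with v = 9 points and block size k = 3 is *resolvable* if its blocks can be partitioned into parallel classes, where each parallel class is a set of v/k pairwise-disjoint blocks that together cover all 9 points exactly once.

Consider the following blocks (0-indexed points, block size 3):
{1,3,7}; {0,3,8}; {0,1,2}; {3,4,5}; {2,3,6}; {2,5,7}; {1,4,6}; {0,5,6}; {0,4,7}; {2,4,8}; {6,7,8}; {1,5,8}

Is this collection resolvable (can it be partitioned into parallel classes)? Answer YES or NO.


v = 9, block size k = 3, number of blocks = 12.
For resolvability, blocks must partition into parallel classes of size v/k = 3.
Total blocks must therefore be a multiple of 3: 12 = 3·4 + 0 ⇒ divisible ✓.
Greedy packing gives 4 candidate class(es). Each should be a full parallel class (size 3, covers all 9 points).
  Class 1 (3 blocks): {1,3,7}; {0,5,6}; {2,4,8}. Points covered: [0, 1, 2, 3, 4, 5, 6, 7, 8].
  Class 2 (3 blocks): {0,3,8}; {2,5,7}; {1,4,6}. Points covered: [0, 1, 2, 3, 4, 5, 6, 7, 8].
  Class 3 (3 blocks): {0,1,2}; {3,4,5}; {6,7,8}. Points covered: [0, 1, 2, 3, 4, 5, 6, 7, 8].
  Class 4 (3 blocks): {2,3,6}; {0,4,7}; {1,5,8}. Points covered: [0, 1, 2, 3, 4, 5, 6, 7, 8].
All classes full (size 3)? YES. All classes cover every point? YES.
Resolvable? YES.

YES


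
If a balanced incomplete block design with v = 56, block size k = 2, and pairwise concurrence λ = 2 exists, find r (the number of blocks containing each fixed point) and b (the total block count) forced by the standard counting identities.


Any 2-(v, k, λ) BIBD satisfies two necessary conditions:
  (i)  Each point sits in r blocks, and counting incidences through any fixed point gives r(k − 1) = λ(v − 1), so r = λ(v − 1)/(k − 1).
  (ii) Total incidences bk = vr, so b = vr/k.
Step 1: r = λ(v − 1)/(k − 1) = 2·(56 − 1)/(2 − 1) = 2·55/1 = 110/1 = 110.
Step 2: b = vr/k = 56·110/2 = 6160/2 = 3080.
Check integrality: r = 110 ∈ Z ✓, b = 3080 ∈ Z ✓.
(These identities are necessary conditions: they determine r and b for any design with these parameters, but do not by themselves prove that one exists.)

r = 110, b = 3080.


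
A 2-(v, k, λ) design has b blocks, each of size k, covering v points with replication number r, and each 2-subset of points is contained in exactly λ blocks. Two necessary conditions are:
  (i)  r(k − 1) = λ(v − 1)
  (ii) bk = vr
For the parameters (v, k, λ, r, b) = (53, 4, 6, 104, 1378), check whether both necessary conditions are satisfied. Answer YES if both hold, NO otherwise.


Condition (i): r(k − 1) = 104·3 = 312; λ(v − 1) = 6·52 = 312. Match? YES.
Condition (ii): bk = 1378·4 = 5512; vr = 53·104 = 5512. Match? YES.
Both conditions hold? YES.

YES


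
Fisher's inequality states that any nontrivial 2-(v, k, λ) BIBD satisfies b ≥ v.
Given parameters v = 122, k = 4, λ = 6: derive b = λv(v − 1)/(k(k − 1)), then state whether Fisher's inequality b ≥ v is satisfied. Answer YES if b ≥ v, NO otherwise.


r = λ(v − 1)/(k − 1) = 6·121/3 = 242.
b = vr/k = 122·242/4 = 7381.
Fisher's inequality: b ≥ v ⇔ 7381 ≥ 122? YES.

YES


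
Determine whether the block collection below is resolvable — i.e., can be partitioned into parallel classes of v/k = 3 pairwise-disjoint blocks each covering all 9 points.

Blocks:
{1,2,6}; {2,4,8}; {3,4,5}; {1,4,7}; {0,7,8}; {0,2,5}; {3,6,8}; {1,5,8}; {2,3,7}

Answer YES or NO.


v = 9, block size k = 3, number of blocks = 9.
For resolvability, blocks must partition into parallel classes of size v/k = 3.
Total blocks must therefore be a multiple of 3: 9 = 3·3 + 0 ⇒ divisible ✓.
Consider block {2,4,8}. It intersects every other block in the collection, so no parallel class of size 3 can contain it.
Since every block must belong to some parallel class in a resolution, the collection cannot be partitioned into parallel classes.
Resolvable? NO.

NO


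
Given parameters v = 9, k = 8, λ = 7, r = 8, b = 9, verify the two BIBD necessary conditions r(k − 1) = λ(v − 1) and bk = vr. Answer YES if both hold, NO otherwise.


Condition (i): r(k − 1) = 8·7 = 56; λ(v − 1) = 7·8 = 56. Match? YES.
Condition (ii): bk = 9·8 = 72; vr = 9·8 = 72. Match? YES.
Both conditions hold? YES.

YES


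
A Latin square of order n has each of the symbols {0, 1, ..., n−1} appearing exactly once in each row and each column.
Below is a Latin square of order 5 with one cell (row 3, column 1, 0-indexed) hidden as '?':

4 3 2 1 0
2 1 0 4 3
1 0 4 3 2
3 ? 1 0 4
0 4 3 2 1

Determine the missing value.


Row 3 contains symbols [0, 1, 3, 4] — missing [2].
Column 1 contains symbols [0, 1, 3, 4] — missing [2].
The missing symbol must appear in both missing sets; intersection = [2].
Therefore the hidden value is 2.

Missing value = 2.


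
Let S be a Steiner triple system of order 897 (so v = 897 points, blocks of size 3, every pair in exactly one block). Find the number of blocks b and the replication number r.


An STS(v) is a 2-(v, 3, 1) BIBD: block size k = 3, λ = 1.
Replication: r(k − 1) = λ(v − 1) ⇒ r·2 = 897 − 1 = 896 ⇒ r = 448.
Block count: bk = vr ⇒ b·3 = 897·448 = 401856 ⇒ b = 133952.

r = 448, b = 133952.


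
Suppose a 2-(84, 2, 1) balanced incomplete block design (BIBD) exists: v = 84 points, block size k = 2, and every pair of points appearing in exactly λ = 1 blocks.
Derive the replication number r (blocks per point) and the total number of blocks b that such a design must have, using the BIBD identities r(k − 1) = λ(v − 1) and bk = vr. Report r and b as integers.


Any 2-(v, k, λ) BIBD satisfies two necessary conditions:
  (i)  Each point sits in r blocks, and counting incidences through any fixed point gives r(k − 1) = λ(v − 1), so r = λ(v − 1)/(k − 1).
  (ii) Total incidences bk = vr, so b = vr/k.
Step 1: r = λ(v − 1)/(k − 1) = 1·(84 − 1)/(2 − 1) = 1·83/1 = 83/1 = 83.
Step 2: b = vr/k = 84·83/2 = 6972/2 = 3486.
Check integrality: r = 83 ∈ Z ✓, b = 3486 ∈ Z ✓.
(These identities are necessary conditions: they determine r and b for any design with these parameters, but do not by themselves prove that one exists.)

r = 83, b = 3486.


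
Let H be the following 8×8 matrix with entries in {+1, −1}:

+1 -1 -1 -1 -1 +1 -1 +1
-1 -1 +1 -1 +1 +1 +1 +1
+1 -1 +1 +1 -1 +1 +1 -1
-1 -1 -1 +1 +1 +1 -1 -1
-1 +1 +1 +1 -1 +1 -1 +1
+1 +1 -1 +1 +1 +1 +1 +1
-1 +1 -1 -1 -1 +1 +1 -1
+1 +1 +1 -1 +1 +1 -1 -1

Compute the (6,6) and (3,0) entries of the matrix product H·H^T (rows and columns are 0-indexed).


Row 0 of H: [1, -1, -1, -1, -1, 1, -1, 1].
Row 3 of H: [-1, -1, -1, 1, 1, 1, -1, -1].
Row 6 of H: [-1, 1, -1, -1, -1, 1, 1, -1].
(H·H^T)[6][6] = Σ_j H[6][j]·H[6][j] = (-1)² + (1)² + (-1)² + (-1)² + (-1)² + (1)² + (1)² + (-1)² = 1 + 1 + 1 + 1 + 1 + 1 + 1 + 1 = 8.
(H·H^T)[3][0] = Σ_j H[3][j]·H[0][j] = (-1)·(1) + (-1)·(-1) + (-1)·(-1) + (1)·(-1) + (1)·(-1) + (1)·(1) + (-1)·(-1) + (-1)·(1) = -1 + 1 + 1 + -1 + -1 + 1 + 1 + -1 = 0.
So rows 3 and 0 are orthogonal; the diagonal entry equals n = 8.

(6,6) entry = 8; (3,0) entry = 0.


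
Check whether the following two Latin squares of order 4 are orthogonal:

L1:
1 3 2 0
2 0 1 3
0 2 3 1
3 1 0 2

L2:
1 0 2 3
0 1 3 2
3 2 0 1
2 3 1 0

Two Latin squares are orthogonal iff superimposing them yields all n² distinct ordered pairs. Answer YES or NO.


Form the n² = 16 superimposed pairs (L1[i][j], L2[i][j]), row by row (rows and columns indexed from 0):
row 0: (1,1) (3,0) (2,2) (0,3)
row 1: (2,0) (0,1) (1,3) (3,2)
row 2: (0,3) (2,2) (3,0) (1,1)
row 3: (3,2) (1,3) (0,1) (2,0)
Orthogonality requires all 16 pairs distinct.
But the pair (0,3) repeats: cell (0,3) has L1 = 0, L2 = 3, and cell (2,0) has L1 = 0, L2 = 3.
A repeated pair means some other pair never occurs (only 8 distinct pairs out of 16), so the squares are not orthogonal.
Conclusion: NO.

NO


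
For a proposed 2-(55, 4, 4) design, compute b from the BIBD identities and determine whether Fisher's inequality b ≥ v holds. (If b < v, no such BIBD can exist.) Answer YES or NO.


b = λv(v − 1)/(k(k − 1)) = 4·55·54/(4·3) = 11880/12 = 990.
Compare with v = 55: b ≥ v, so Fisher's inequality holds.

YES


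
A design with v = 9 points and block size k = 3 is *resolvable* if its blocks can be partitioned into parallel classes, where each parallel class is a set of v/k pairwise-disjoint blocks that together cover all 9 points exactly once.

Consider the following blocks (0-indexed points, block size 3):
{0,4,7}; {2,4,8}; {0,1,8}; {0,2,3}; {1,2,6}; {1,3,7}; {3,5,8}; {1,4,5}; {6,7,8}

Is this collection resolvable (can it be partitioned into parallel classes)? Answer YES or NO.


v = 9, block size k = 3, number of blocks = 9.
For resolvability, blocks must partition into parallel classes of size v/k = 3.
Total blocks must therefore be a multiple of 3: 9 = 3·3 + 0 ⇒ divisible ✓.
Consider block {2,4,8}. The only other block(s) in the collection disjoint from it are {1,3,7} — just 1 block(s). Any parallel class containing {2,4,8} would need 2 other blocks each disjoint from it, so no parallel class of size 3 can contain {2,4,8}.
Since every block must belong to some parallel class in a resolution, the collection cannot be partitioned into parallel classes.
Resolvable? NO.

NO


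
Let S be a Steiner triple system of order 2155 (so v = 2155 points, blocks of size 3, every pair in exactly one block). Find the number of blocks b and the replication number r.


An STS(v) is a 2-(v, 3, 1) BIBD: block size k = 3, λ = 1.
Replication: r(k − 1) = λ(v − 1) ⇒ r·2 = 2155 − 1 = 2154 ⇒ r = 1077.
Block count: b = v(v − 1)/6 = 2155·2154/6 = 4641870/6 = 773645.

r = 1077, b = 773645.


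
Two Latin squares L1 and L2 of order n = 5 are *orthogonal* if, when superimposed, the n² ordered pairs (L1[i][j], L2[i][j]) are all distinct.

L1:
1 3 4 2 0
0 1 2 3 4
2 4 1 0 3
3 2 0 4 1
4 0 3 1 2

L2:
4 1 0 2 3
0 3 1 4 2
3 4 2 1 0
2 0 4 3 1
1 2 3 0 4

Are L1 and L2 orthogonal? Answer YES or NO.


Form the n² = 25 superimposed pairs (L1[i][j], L2[i][j]), row by row (rows and columns indexed from 0):
row 0: (1,4) (3,1) (4,0) (2,2) (0,3)
row 1: (0,0) (1,3) (2,1) (3,4) (4,2)
row 2: (2,3) (4,4) (1,2) (0,1) (3,0)
row 3: (3,2) (2,0) (0,4) (4,3) (1,1)
row 4: (4,1) (0,2) (3,3) (1,0) (2,4)
Orthogonality requires all 25 pairs distinct.
Check by first coordinate: for each symbol s of L1, list the L2 entries in the n cells where L1 = s; they must all differ.
  L1 = 0: L2 entries (in reading order) 3, 0, 1, 4, 2 — all 5 distinct ✓
  L1 = 1: L2 entries (in reading order) 4, 3, 2, 1, 0 — all 5 distinct ✓
  L1 = 2: L2 entries (in reading order) 2, 1, 3, 0, 4 — all 5 distinct ✓
  L1 = 3: L2 entries (in reading order) 1, 4, 0, 2, 3 — all 5 distinct ✓
  L1 = 4: L2 entries (in reading order) 0, 2, 4, 3, 1 — all 5 distinct ✓
Every symbol of L1 meets every symbol of L2 exactly once, so all 25 pairs are distinct (25 of 25).
Conclusion: YES.

YES


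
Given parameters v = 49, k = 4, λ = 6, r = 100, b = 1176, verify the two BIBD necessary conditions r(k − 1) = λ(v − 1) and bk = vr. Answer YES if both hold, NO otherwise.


Condition (i): r(k − 1) = 100·3 = 300; λ(v − 1) = 6·48 = 288. Match? NO.
Condition (ii): bk = 1176·4 = 4704; vr = 49·100 = 4900. Match? NO.
Both conditions hold? NO.

NO


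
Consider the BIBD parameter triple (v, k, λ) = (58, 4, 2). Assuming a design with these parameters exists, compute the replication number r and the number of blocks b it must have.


Any 2-(v, k, λ) BIBD satisfies two necessary conditions:
  (i)  Each point sits in r blocks, and counting incidences through any fixed point gives r(k − 1) = λ(v − 1), so r = λ(v − 1)/(k − 1).
  (ii) Total incidences bk = vr, so b = vr/k.
Step 1: r = λ(v − 1)/(k − 1) = 2·(58 − 1)/(4 − 1) = 2·57/3 = 114/3 = 38.
Step 2: b = vr/k = 58·38/4 = 2204/4 = 551.
Check integrality: r = 38 ∈ Z ✓, b = 551 ∈ Z ✓.
(These identities are necessary conditions: they determine r and b for any design with these parameters, but do not by themselves prove that one exists.)

r = 38, b = 551.


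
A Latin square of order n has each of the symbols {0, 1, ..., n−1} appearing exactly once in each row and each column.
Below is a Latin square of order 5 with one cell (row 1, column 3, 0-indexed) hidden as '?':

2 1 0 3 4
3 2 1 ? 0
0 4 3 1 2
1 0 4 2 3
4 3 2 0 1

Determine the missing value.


Row 1 contains symbols [0, 1, 2, 3] — missing [4].
Column 3 contains symbols [0, 1, 2, 3] — missing [4].
The missing symbol must appear in both missing sets; intersection = [4].
Therefore the hidden value is 4.

Missing value = 4.


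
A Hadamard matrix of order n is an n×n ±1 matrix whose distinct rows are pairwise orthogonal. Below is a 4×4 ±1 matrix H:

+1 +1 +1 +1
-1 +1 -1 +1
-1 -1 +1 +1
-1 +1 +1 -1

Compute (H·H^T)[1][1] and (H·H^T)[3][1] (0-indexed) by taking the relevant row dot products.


Row 1 of H: [-1, 1, -1, 1].
Row 3 of H: [-1, 1, 1, -1].
(H·H^T)[1][1] = Σ_j H[1][j]·H[1][j] = (-1)² + (1)² + (-1)² + (1)² = 1 + 1 + 1 + 1 = 4.
(H·H^T)[3][1] = Σ_j H[3][j]·H[1][j] = (-1)·(-1) + (1)·(1) + (1)·(-1) + (-1)·(1) = 1 + 1 + -1 + -1 = 0.
So rows 3 and 1 are orthogonal; the diagonal entry equals n = 4.

(1,1) entry = 4; (3,1) entry = 0.


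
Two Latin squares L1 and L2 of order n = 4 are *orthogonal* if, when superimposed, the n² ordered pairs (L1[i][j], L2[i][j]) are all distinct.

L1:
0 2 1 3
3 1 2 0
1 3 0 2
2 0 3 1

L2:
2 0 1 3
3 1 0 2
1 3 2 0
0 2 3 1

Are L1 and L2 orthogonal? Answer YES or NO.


Form the n² = 16 superimposed pairs (L1[i][j], L2[i][j]), row by row (rows and columns indexed from 0):
row 0: (0,2) (2,0) (1,1) (3,3)
row 1: (3,3) (1,1) (2,0) (0,2)
row 2: (1,1) (3,3) (0,2) (2,0)
row 3: (2,0) (0,2) (3,3) (1,1)
Orthogonality requires all 16 pairs distinct.
But the pair (3,3) repeats: cell (0,3) has L1 = 3, L2 = 3, and cell (1,0) has L1 = 3, L2 = 3.
A repeated pair means some other pair never occurs (only 4 distinct pairs out of 16), so the squares are not orthogonal.
Conclusion: NO.

NO


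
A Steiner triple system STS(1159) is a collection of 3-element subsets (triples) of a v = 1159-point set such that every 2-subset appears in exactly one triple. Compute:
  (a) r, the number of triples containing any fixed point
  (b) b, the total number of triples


An STS(v) is a 2-(v, 3, 1) BIBD: block size k = 3, λ = 1.
Replication: r(k − 1) = λ(v − 1) ⇒ r·2 = 1159 − 1 = 1158 ⇒ r = 579.
Block count: b = v(v − 1)/6 = 1159·1158/6 = 1342122/6 = 223687.
(Check via bk = vr: 223687·3 = 671061 = 1159·579 = 671061 ✓.)

r = 579, b = 223687.


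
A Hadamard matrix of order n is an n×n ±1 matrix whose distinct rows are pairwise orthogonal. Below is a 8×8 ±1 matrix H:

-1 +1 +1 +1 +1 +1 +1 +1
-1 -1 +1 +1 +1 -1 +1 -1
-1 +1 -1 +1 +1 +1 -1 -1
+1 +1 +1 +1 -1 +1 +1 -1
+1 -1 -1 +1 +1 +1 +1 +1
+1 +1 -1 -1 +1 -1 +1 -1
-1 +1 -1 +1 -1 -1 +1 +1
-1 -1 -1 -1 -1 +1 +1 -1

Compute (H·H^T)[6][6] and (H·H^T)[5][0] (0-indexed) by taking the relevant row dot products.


Row 0 of H: [-1, 1, 1, 1, 1, 1, 1, 1].
Row 5 of H: [1, 1, -1, -1, 1, -1, 1, -1].
Row 6 of H: [-1, 1, -1, 1, -1, -1, 1, 1].
(H·H^T)[6][6] = Σ_j H[6][j]·H[6][j] = (-1)² + (1)² + (-1)² + (1)² + (-1)² + (-1)² + (1)² + (1)² = 1 + 1 + 1 + 1 + 1 + 1 + 1 + 1 = 8.
(H·H^T)[5][0] = Σ_j H[5][j]·H[0][j] = (1)·(-1) + (1)·(1) + (-1)·(1) + (-1)·(1) + (1)·(1) + (-1)·(1) + (1)·(1) + (-1)·(1) = -1 + 1 + -1 + -1 + 1 + -1 + 1 + -1 = -2.
Rows 5 and 0 are not orthogonal (dot product = -2 ≠ 0), so H is not a Hadamard matrix.

(6,6) entry = 8; (5,0) entry = -2.


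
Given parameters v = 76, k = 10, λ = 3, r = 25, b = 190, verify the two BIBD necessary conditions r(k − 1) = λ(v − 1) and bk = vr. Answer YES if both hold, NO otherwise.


Condition (i): r(k − 1) = 25·9 = 225; λ(v − 1) = 3·75 = 225. Match? YES.
Condition (ii): bk = 190·10 = 1900; vr = 76·25 = 1900. Match? YES.
Both conditions hold? YES.

YES


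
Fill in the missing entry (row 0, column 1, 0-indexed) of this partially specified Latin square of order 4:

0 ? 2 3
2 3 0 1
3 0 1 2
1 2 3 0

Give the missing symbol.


Row 0 contains symbols [0, 2, 3] — missing [1].
Column 1 contains symbols [0, 2, 3] — missing [1].
The missing symbol must appear in both missing sets; intersection = [1].
Therefore the hidden value is 1.

Missing value = 1.


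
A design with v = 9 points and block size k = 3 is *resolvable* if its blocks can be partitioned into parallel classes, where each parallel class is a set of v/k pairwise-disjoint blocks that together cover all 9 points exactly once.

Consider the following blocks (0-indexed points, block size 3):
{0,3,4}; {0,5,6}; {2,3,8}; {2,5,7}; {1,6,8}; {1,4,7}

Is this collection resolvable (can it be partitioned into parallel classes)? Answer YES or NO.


v = 9, block size k = 3, number of blocks = 6.
For resolvability, blocks must partition into parallel classes of size v/k = 3.
Total blocks must therefore be a multiple of 3: 6 = 3·2 + 0 ⇒ divisible ✓.
Greedy packing gives 2 candidate class(es). Each should be a full parallel class (size 3, covers all 9 points).
  Class 1 (3 blocks): {0,3,4}; {2,5,7}; {1,6,8}. Points covered: [0, 1, 2, 3, 4, 5, 6, 7, 8].
  Class 2 (3 blocks): {0,5,6}; {2,3,8}; {1,4,7}. Points covered: [0, 1, 2, 3, 4, 5, 6, 7, 8].
All classes full (size 3)? YES. All classes cover every point? YES.
Resolvable? YES.

YES


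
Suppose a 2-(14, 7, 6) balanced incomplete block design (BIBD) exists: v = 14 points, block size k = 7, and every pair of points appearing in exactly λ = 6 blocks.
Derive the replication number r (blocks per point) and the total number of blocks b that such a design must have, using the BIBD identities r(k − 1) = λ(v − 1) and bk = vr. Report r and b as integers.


Any 2-(v, k, λ) BIBD satisfies two necessary conditions:
  (i)  Each point sits in r blocks, and counting incidences through any fixed point gives r(k − 1) = λ(v − 1), so r = λ(v − 1)/(k − 1).
  (ii) Total incidences bk = vr, so b = vr/k.
Step 1: r = λ(v − 1)/(k − 1) = 6·(14 − 1)/(7 − 1) = 6·13/6 = 78/6 = 13.
Step 2: b = vr/k = 14·13/7 = 182/7 = 26.
Check integrality: r = 13 ∈ Z ✓, b = 26 ∈ Z ✓.
(These identities are necessary conditions: they determine r and b for any design with these parameters, but do not by themselves prove that one exists.)

r = 13, b = 26.


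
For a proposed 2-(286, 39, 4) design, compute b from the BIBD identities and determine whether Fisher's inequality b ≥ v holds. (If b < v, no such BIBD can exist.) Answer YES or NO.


r = λ(v − 1)/(k − 1) = 4·285/38 = 30.
b = vr/k = 286·30/39 = 220.
Fisher's inequality: b ≥ v ⇔ 220 ≥ 286? NO.

NO


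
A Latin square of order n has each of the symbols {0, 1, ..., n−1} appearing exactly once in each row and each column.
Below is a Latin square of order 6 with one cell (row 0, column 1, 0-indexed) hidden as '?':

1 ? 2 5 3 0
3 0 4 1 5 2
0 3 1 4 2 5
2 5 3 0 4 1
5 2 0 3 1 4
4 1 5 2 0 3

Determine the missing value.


Row 0 contains symbols [0, 1, 2, 3, 5] — missing [4].
Column 1 contains symbols [0, 1, 2, 3, 5] — missing [4].
The missing symbol must appear in both missing sets; intersection = [4].
Therefore the hidden value is 4.

Missing value = 4.


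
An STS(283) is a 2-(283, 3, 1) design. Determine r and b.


An STS(v) is a 2-(v, 3, 1) BIBD: block size k = 3, λ = 1.
Replication: r(k − 1) = λ(v − 1) ⇒ r·2 = 283 − 1 = 282 ⇒ r = 141.
Block count: bk = vr ⇒ b·3 = 283·141 = 39903 ⇒ b = 13301.

r = 141, b = 13301.


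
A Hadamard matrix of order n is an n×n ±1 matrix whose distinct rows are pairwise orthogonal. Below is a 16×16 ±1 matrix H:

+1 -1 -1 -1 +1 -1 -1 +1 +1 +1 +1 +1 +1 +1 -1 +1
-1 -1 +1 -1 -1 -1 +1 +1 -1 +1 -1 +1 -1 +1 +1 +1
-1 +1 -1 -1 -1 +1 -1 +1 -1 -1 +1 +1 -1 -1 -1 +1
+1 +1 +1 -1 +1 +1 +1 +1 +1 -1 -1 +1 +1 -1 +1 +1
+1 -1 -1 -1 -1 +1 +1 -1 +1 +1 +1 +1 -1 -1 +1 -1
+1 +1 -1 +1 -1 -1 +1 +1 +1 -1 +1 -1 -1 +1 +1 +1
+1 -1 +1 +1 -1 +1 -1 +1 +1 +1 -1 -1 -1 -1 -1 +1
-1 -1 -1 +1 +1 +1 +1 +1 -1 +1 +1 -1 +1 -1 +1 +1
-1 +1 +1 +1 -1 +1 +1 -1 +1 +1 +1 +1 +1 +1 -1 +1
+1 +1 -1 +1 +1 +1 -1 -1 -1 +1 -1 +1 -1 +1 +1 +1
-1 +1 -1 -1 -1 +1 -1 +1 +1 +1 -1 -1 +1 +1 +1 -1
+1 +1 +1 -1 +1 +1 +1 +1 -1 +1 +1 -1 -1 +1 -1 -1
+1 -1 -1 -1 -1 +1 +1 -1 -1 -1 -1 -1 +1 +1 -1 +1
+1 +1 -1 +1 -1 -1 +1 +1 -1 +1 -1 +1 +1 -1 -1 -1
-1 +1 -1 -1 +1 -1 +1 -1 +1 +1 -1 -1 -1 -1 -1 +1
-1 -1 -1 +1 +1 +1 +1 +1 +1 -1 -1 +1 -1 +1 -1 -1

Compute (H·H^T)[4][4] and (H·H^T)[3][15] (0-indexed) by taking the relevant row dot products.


Row 3 of H: [1, 1, 1, -1, 1, 1, 1, 1, 1, -1, -1, 1, 1, -1, 1, 1].
Row 4 of H: [1, -1, -1, -1, -1, 1, 1, -1, 1, 1, 1, 1, -1, -1, 1, -1].
Row 15 of H: [-1, -1, -1, 1, 1, 1, 1, 1, 1, -1, -1, 1, -1, 1, -1, -1].
(H·H^T)[4][4] = Σ_j H[4][j]·H[4][j] = (1)² + (-1)² + (-1)² + (-1)² + (-1)² + (1)² + (1)² + (-1)² + (1)² + (1)² + (1)² + (1)² + (-1)² + (-1)² + (1)² + (-1)² = 1 + 1 + 1 + 1 + 1 + 1 + 1 + 1 + 1 + 1 + 1 + 1 + 1 + 1 + 1 + 1 = 16.
(H·H^T)[3][15] = Σ_j H[3][j]·H[15][j] = (1)·(-1) + (1)·(-1) + (1)·(-1) + (-1)·(1) + (1)·(1) + (1)·(1) + (1)·(1) + (1)·(1) + (1)·(1) + (-1)·(-1) + (-1)·(-1) + (1)·(1) + (1)·(-1) + (-1)·(1) + (1)·(-1) + (1)·(-1) = -1 + -1 + -1 + -1 + 1 + 1 + 1 + 1 + 1 + 1 + 1 + 1 + -1 + -1 + -1 + -1 = 0.
So rows 3 and 15 are orthogonal; the diagonal entry equals n = 16.

(4,4) entry = 16; (3,15) entry = 0.


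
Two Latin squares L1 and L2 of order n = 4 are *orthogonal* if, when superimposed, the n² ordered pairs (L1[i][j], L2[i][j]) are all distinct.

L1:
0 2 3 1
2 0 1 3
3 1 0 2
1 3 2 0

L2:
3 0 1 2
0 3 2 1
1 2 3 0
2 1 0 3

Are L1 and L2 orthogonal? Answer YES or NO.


Form the n² = 16 superimposed pairs (L1[i][j], L2[i][j]), row by row (rows and columns indexed from 0):
row 0: (0,3) (2,0) (3,1) (1,2)
row 1: (2,0) (0,3) (1,2) (3,1)
row 2: (3,1) (1,2) (0,3) (2,0)
row 3: (1,2) (3,1) (2,0) (0,3)
Orthogonality requires all 16 pairs distinct.
But the pair (2,0) repeats: cell (0,1) has L1 = 2, L2 = 0, and cell (1,0) has L1 = 2, L2 = 0.
A repeated pair means some other pair never occurs (only 4 distinct pairs out of 16), so the squares are not orthogonal.
Conclusion: NO.

NO


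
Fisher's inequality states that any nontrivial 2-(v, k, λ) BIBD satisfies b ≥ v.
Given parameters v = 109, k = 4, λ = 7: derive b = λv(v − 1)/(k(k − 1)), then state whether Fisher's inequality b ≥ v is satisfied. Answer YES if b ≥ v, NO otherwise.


b = λv(v − 1)/(k(k − 1)) = 7·109·108/(4·3) = 82404/12 = 6867.
Compare with v = 109: b ≥ v, so Fisher's inequality holds.

YES


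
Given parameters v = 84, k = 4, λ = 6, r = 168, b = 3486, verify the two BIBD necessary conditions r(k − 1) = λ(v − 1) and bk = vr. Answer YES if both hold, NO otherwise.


Condition (i): r(k − 1) = 168·3 = 504; λ(v − 1) = 6·83 = 498. Match? NO.
Condition (ii): bk = 3486·4 = 13944; vr = 84·168 = 14112. Match? NO.
Both conditions hold? NO.

NO


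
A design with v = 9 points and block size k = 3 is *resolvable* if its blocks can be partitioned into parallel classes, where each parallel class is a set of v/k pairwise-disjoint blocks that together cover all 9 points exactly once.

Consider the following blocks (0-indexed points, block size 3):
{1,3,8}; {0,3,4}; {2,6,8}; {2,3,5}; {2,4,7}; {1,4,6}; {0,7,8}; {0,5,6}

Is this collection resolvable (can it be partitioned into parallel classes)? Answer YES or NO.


v = 9, block size k = 3, number of blocks = 8.
For resolvability, blocks must partition into parallel classes of size v/k = 3.
Total blocks must therefore be a multiple of 3: 8 = 3·2 + 2 ⇒ not divisible ✗.
Resolvable? NO.

NO


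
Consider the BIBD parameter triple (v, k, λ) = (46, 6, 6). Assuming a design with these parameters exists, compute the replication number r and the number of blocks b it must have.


Any 2-(v, k, λ) BIBD satisfies two necessary conditions:
  (i)  Each point sits in r blocks, and counting incidences through any fixed point gives r(k − 1) = λ(v − 1), so r = λ(v − 1)/(k − 1).
  (ii) Total incidences bk = vr, so b = vr/k.
Step 1: r = λ(v − 1)/(k − 1) = 6·(46 − 1)/(6 − 1) = 6·45/5 = 270/5 = 54.
Step 2: b = vr/k = 46·54/6 = 2484/6 = 414.
Check integrality: r = 54 ∈ Z ✓, b = 414 ∈ Z ✓.
(These identities are necessary conditions: they determine r and b for any design with these parameters, but do not by themselves prove that one exists.)

r = 54, b = 414.


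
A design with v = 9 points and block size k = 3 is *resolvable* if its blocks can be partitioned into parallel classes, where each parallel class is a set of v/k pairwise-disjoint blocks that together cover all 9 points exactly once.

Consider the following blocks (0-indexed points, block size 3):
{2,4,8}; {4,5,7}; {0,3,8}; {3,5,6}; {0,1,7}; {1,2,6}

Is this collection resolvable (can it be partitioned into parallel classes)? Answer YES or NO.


v = 9, block size k = 3, number of blocks = 6.
For resolvability, blocks must partition into parallel classes of size v/k = 3.
Total blocks must therefore be a multiple of 3: 6 = 3·2 + 0 ⇒ divisible ✓.
Greedy packing gives 2 candidate class(es). Each should be a full parallel class (size 3, covers all 9 points).
  Class 1 (3 blocks): {2,4,8}; {3,5,6}; {0,1,7}. Points covered: [0, 1, 2, 3, 4, 5, 6, 7, 8].
  Class 2 (3 blocks): {4,5,7}; {0,3,8}; {1,2,6}. Points covered: [0, 1, 2, 3, 4, 5, 6, 7, 8].
All classes full (size 3)? YES. All classes cover every point? YES.
Resolvable? YES.

YES


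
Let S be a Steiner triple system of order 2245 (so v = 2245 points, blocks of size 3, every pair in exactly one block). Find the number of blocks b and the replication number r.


An STS(v) is a 2-(v, 3, 1) BIBD: block size k = 3, λ = 1.
Replication: r(k − 1) = λ(v − 1) ⇒ r·2 = 2245 − 1 = 2244 ⇒ r = 1122.
Block count: bk = vr ⇒ b·3 = 2245·1122 = 2518890 ⇒ b = 839630.
(Check via b = v(v − 1)/6 = 2245·2244/6 = 5037780/6 = 839630.)

r = 1122, b = 839630.


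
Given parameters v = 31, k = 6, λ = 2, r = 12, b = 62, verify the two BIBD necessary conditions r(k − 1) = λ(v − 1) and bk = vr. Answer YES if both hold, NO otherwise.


Condition (i): r(k − 1) = 12·5 = 60; λ(v − 1) = 2·30 = 60. Match? YES.
Condition (ii): bk = 62·6 = 372; vr = 31·12 = 372. Match? YES.
Both conditions hold? YES.

YES


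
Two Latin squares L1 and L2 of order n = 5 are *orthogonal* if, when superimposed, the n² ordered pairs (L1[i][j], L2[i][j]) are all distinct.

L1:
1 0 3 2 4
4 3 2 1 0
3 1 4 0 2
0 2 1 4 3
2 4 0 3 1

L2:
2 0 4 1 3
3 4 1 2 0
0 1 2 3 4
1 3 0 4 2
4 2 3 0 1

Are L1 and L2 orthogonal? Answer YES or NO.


Form the n² = 25 superimposed pairs (L1[i][j], L2[i][j]), row by row (rows and columns indexed from 0):
row 0: (1,2) (0,0) (3,4) (2,1) (4,3)
row 1: (4,3) (3,4) (2,1) (1,2) (0,0)
row 2: (3,0) (1,1) (4,2) (0,3) (2,4)
row 3: (0,1) (2,3) (1,0) (4,4) (3,2)
row 4: (2,4) (4,2) (0,3) (3,0) (1,1)
Orthogonality requires all 25 pairs distinct.
But the pair (4,3) repeats: cell (0,4) has L1 = 4, L2 = 3, and cell (1,0) has L1 = 4, L2 = 3.
A repeated pair means some other pair never occurs (only 15 distinct pairs out of 25), so the squares are not orthogonal.
Conclusion: NO.

NO


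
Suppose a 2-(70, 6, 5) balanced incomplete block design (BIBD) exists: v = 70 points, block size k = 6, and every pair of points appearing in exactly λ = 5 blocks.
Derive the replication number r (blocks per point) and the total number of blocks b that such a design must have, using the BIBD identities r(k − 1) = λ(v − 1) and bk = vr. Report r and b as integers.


Any 2-(v, k, λ) BIBD satisfies two necessary conditions:
  (i)  Each point sits in r blocks, and counting incidences through any fixed point gives r(k − 1) = λ(v − 1), so r = λ(v − 1)/(k − 1).
  (ii) Total incidences bk = vr, so b = vr/k.
Step 1: r = λ(v − 1)/(k − 1) = 5·(70 − 1)/(6 − 1) = 5·69/5 = 345/5 = 69.
Step 2: b = vr/k = 70·69/6 = 4830/6 = 805.
Check integrality: r = 69 ∈ Z ✓, b = 805 ∈ Z ✓.
(These identities are necessary conditions: they determine r and b for any design with these parameters, but do not by themselves prove that one exists.)

r = 69, b = 805.


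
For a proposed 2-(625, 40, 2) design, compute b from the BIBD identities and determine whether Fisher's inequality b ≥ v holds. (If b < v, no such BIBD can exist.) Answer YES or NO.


r = λ(v − 1)/(k − 1) = 2·624/39 = 32.
b = vr/k = 625·32/40 = 500.
Fisher's inequality: b ≥ v ⇔ 500 ≥ 625? NO.

NO


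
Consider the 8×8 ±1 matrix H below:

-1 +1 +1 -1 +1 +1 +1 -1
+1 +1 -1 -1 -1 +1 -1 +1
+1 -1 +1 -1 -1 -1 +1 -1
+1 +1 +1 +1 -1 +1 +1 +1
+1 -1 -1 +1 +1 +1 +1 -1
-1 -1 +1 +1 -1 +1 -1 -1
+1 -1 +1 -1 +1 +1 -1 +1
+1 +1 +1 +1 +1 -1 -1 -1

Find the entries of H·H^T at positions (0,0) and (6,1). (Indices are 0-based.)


Row 0 of H: [-1, 1, 1, -1, 1, 1, 1, -1].
Row 1 of H: [1, 1, -1, -1, -1, 1, -1, 1].
Row 6 of H: [1, -1, 1, -1, 1, 1, -1, 1].
(H·H^T)[0][0] = Σ_j H[0][j]·H[0][j] = (-1)² + (1)² + (1)² + (-1)² + (1)² + (1)² + (1)² + (-1)² = 1 + 1 + 1 + 1 + 1 + 1 + 1 + 1 = 8.
(H·H^T)[6][1] = Σ_j H[6][j]·H[1][j] = (1)·(1) + (-1)·(1) + (1)·(-1) + (-1)·(-1) + (1)·(-1) + (1)·(1) + (-1)·(-1) + (1)·(1) = 1 + -1 + -1 + 1 + -1 + 1 + 1 + 1 = 2.
Rows 6 and 1 are not orthogonal (dot product = 2 ≠ 0), so H is not a Hadamard matrix.

(0,0) entry = 8; (6,1) entry = 2.


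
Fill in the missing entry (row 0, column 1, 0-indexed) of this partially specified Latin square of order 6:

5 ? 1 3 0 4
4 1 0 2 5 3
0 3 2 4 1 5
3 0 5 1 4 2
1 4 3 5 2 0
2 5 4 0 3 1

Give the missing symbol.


Row 0 contains symbols [0, 1, 3, 4, 5] — missing [2].
Column 1 contains symbols [0, 1, 3, 4, 5] — missing [2].
The missing symbol must appear in both missing sets; intersection = [2].
Therefore the hidden value is 2.

Missing value = 2.


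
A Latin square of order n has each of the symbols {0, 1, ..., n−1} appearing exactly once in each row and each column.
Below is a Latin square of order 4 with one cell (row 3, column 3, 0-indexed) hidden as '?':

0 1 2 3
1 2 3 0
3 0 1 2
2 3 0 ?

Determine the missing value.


Row 3 contains symbols [0, 2, 3] — missing [1].
Column 3 contains symbols [0, 2, 3] — missing [1].
The missing symbol must appear in both missing sets; intersection = [1].
Therefore the hidden value is 1.

Missing value = 1.


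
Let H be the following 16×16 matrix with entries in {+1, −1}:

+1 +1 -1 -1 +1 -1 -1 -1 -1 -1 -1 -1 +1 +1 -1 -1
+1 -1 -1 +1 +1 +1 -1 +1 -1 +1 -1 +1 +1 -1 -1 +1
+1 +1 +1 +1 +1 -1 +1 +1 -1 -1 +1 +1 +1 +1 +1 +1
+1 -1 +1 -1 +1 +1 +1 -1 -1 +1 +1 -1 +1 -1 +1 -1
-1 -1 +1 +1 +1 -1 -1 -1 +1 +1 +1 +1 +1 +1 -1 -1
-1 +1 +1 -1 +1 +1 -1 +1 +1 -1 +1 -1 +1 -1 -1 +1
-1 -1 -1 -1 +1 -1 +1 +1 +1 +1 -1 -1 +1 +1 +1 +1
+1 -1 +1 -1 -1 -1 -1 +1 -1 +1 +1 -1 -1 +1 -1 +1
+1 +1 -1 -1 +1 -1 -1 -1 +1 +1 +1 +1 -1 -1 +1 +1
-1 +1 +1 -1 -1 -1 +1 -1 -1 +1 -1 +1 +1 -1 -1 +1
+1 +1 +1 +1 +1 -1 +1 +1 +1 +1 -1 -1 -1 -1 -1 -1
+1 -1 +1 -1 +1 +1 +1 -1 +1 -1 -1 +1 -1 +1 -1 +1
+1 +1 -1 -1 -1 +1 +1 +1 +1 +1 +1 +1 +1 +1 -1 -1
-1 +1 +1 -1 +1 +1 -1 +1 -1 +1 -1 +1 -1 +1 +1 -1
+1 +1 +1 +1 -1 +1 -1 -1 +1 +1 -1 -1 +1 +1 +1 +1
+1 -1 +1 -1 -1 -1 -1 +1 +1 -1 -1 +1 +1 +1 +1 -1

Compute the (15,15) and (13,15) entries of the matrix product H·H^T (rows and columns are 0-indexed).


Row 13 of H: [-1, 1, 1, -1, 1, 1, -1, 1, -1, 1, -1, 1, -1, 1, 1, -1].
Row 15 of H: [1, -1, 1, -1, -1, -1, -1, 1, 1, -1, -1, 1, 1, 1, 1, -1].
(H·H^T)[15][15] = Σ_j H[15][j]·H[15][j] = (1)² + (-1)² + (1)² + (-1)² + (-1)² + (-1)² + (-1)² + (1)² + (1)² + (-1)² + (-1)² + (1)² + (1)² + (1)² + (1)² + (-1)² = 1 + 1 + 1 + 1 + 1 + 1 + 1 + 1 + 1 + 1 + 1 + 1 + 1 + 1 + 1 + 1 = 16.
(H·H^T)[13][15] = Σ_j H[13][j]·H[15][j] = (-1)·(1) + (1)·(-1) + (1)·(1) + (-1)·(-1) + (1)·(-1) + (1)·(-1) + (-1)·(-1) + (1)·(1) + (-1)·(1) + (1)·(-1) + (-1)·(-1) + (1)·(1) + (-1)·(1) + (1)·(1) + (1)·(1) + (-1)·(-1) = -1 + -1 + 1 + 1 + -1 + -1 + 1 + 1 + -1 + -1 + 1 + 1 + -1 + 1 + 1 + 1 = 2.
Rows 13 and 15 are not orthogonal (dot product = 2 ≠ 0), so H is not a Hadamard matrix.

(15,15) entry = 16; (13,15) entry = 2.


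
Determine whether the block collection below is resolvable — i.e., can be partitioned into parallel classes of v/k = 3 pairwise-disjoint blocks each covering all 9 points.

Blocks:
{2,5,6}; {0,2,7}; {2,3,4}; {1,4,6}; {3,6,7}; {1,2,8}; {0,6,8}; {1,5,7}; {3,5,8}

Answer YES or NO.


v = 9, block size k = 3, number of blocks = 9.
For resolvability, blocks must partition into parallel classes of size v/k = 3.
Total blocks must therefore be a multiple of 3: 9 = 3·3 + 0 ⇒ divisible ✓.
Consider block {2,5,6}. It intersects every other block in the collection, so no parallel class of size 3 can contain it.
Since every block must belong to some parallel class in a resolution, the collection cannot be partitioned into parallel classes.
Resolvable? NO.

NO


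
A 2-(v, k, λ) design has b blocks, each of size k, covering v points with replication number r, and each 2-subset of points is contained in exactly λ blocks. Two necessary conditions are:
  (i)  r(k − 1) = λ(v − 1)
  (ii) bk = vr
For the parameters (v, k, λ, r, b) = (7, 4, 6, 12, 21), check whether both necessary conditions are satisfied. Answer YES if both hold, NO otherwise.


Condition (i): r(k − 1) = 12·3 = 36; λ(v − 1) = 6·6 = 36. Match? YES.
Condition (ii): bk = 21·4 = 84; vr = 7·12 = 84. Match? YES.
Both conditions hold? YES.

YES


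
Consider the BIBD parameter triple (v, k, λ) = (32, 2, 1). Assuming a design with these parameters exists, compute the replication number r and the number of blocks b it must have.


Any 2-(v, k, λ) BIBD satisfies two necessary conditions:
  (i)  Each point sits in r blocks, and counting incidences through any fixed point gives r(k − 1) = λ(v − 1), so r = λ(v − 1)/(k − 1).
  (ii) Total incidences bk = vr, so b = vr/k.
Step 1: r = λ(v − 1)/(k − 1) = 1·(32 − 1)/(2 − 1) = 1·31/1 = 31/1 = 31.
Step 2: b = vr/k = 32·31/2 = 992/2 = 496.
Check integrality: r = 31 ∈ Z ✓, b = 496 ∈ Z ✓.
(These identities are necessary conditions: they determine r and b for any design with these parameters, but do not by themselves prove that one exists.)

r = 31, b = 496.


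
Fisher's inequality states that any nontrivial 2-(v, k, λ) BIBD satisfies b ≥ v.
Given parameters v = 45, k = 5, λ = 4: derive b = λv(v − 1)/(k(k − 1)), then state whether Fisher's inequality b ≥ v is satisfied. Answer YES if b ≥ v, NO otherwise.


r = λ(v − 1)/(k − 1) = 4·44/4 = 44.
b = vr/k = 45·44/5 = 396.
Fisher's inequality: b ≥ v ⇔ 396 ≥ 45? YES.

YES


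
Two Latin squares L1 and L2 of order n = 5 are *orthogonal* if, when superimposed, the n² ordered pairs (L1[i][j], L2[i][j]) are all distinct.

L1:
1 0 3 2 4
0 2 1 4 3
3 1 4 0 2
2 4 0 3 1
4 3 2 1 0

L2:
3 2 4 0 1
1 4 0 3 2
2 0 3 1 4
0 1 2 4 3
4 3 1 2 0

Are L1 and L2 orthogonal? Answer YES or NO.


Form the n² = 25 superimposed pairs (L1[i][j], L2[i][j]), row by row (rows and columns indexed from 0):
row 0: (1,3) (0,2) (3,4) (2,0) (4,1)
row 1: (0,1) (2,4) (1,0) (4,3) (3,2)
row 2: (3,2) (1,0) (4,3) (0,1) (2,4)
row 3: (2,0) (4,1) (0,2) (3,4) (1,3)
row 4: (4,4) (3,3) (2,1) (1,2) (0,0)
Orthogonality requires all 25 pairs distinct.
But the pair (3,2) repeats: cell (1,4) has L1 = 3, L2 = 2, and cell (2,0) has L1 = 3, L2 = 2.
A repeated pair means some other pair never occurs (only 15 distinct pairs out of 25), so the squares are not orthogonal.
Conclusion: NO.

NO


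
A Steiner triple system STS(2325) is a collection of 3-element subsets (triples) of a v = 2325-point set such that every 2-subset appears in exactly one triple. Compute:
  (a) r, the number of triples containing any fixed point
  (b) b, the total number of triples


An STS(v) is a 2-(v, 3, 1) BIBD: block size k = 3, λ = 1.
Replication: r(k − 1) = λ(v − 1) ⇒ r·2 = 2325 − 1 = 2324 ⇒ r = 1162.
Block count: b = v(v − 1)/6 = 2325·2324/6 = 5403300/6 = 900550.

r = 1162, b = 900550.


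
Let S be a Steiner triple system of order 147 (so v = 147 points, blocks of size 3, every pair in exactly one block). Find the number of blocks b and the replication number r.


An STS(v) is a 2-(v, 3, 1) BIBD: block size k = 3, λ = 1.
Replication: r(k − 1) = λ(v − 1) ⇒ r·2 = 147 − 1 = 146 ⇒ r = 73.
Block count: b = v(v − 1)/6 = 147·146/6 = 21462/6 = 3577.

r = 73, b = 3577.


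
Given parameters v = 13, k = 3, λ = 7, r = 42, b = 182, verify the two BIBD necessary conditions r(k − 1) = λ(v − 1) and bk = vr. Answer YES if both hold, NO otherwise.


Condition (i): r(k − 1) = 42·2 = 84; λ(v − 1) = 7·12 = 84. Match? YES.
Condition (ii): bk = 182·3 = 546; vr = 13·42 = 546. Match? YES.
Both conditions hold? YES.

YES


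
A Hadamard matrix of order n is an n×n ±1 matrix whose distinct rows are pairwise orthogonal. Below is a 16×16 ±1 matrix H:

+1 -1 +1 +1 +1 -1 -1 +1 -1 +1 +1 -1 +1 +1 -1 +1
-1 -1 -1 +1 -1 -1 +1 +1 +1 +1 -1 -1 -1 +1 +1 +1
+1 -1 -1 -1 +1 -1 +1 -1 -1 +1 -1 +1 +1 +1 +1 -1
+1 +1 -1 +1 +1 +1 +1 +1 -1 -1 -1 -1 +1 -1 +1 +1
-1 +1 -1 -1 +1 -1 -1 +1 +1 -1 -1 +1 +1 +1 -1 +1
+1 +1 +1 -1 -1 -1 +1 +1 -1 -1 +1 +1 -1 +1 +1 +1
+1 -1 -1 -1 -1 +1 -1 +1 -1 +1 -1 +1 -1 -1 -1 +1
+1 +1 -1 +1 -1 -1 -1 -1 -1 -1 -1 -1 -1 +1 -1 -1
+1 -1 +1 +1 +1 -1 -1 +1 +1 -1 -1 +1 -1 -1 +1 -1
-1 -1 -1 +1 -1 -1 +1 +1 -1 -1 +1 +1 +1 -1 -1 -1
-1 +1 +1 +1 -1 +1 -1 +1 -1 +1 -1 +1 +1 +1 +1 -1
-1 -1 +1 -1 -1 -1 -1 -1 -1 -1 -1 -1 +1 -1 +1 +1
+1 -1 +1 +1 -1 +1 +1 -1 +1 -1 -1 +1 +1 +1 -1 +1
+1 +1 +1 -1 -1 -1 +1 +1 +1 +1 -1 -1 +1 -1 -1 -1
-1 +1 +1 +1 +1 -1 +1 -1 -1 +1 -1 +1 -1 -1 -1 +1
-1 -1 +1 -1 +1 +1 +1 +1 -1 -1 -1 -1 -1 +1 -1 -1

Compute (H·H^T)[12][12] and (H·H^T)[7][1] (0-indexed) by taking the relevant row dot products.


Row 1 of H: [-1, -1, -1, 1, -1, -1, 1, 1, 1, 1, -1, -1, -1, 1, 1, 1].
Row 7 of H: [1, 1, -1, 1, -1, -1, -1, -1, -1, -1, -1, -1, -1, 1, -1, -1].
Row 12 of H: [1, -1, 1, 1, -1, 1, 1, -1, 1, -1, -1, 1, 1, 1, -1, 1].
(H·H^T)[12][12] = Σ_j H[12][j]·H[12][j] = (1)² + (-1)² + (1)² + (1)² + (-1)² + (1)² + (1)² + (-1)² + (1)² + (-1)² + (-1)² + (1)² + (1)² + (1)² + (-1)² + (1)² = 1 + 1 + 1 + 1 + 1 + 1 + 1 + 1 + 1 + 1 + 1 + 1 + 1 + 1 + 1 + 1 = 16.
(H·H^T)[7][1] = Σ_j H[7][j]·H[1][j] = (1)·(-1) + (1)·(-1) + (-1)·(-1) + (1)·(1) + (-1)·(-1) + (-1)·(-1) + (-1)·(1) + (-1)·(1) + (-1)·(1) + (-1)·(1) + (-1)·(-1) + (-1)·(-1) + (-1)·(-1) + (1)·(1) + (-1)·(1) + (-1)·(1) = -1 + -1 + 1 + 1 + 1 + 1 + -1 + -1 + -1 + -1 + 1 + 1 + 1 + 1 + -1 + -1 = 0.
So rows 7 and 1 are orthogonal; the diagonal entry equals n = 16.

(12,12) entry = 16; (7,1) entry = 0.
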